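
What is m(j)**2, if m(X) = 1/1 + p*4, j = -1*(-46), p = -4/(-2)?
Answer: 81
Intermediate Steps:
p = 2 (p = -4*(-1/2) = 2)
j = 46
m(X) = 9 (m(X) = 1/1 + 2*4 = 1 + 8 = 9)
m(j)**2 = 9**2 = 81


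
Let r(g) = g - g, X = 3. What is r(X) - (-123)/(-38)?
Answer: -123/38 ≈ -3.2368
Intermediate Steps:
r(g) = 0
r(X) - (-123)/(-38) = 0 - (-123)/(-38) = 0 - (-123)*(-1)/38 = 0 - 1*123/38 = 0 - 123/38 = -123/38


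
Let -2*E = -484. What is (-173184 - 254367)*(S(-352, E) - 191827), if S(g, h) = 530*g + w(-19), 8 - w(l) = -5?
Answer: 161774182074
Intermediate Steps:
E = 242 (E = -1/2*(-484) = 242)
w(l) = 13 (w(l) = 8 - 1*(-5) = 8 + 5 = 13)
S(g, h) = 13 + 530*g (S(g, h) = 530*g + 13 = 13 + 530*g)
(-173184 - 254367)*(S(-352, E) - 191827) = (-173184 - 254367)*((13 + 530*(-352)) - 191827) = -427551*((13 - 186560) - 191827) = -427551*(-186547 - 191827) = -427551*(-378374) = 161774182074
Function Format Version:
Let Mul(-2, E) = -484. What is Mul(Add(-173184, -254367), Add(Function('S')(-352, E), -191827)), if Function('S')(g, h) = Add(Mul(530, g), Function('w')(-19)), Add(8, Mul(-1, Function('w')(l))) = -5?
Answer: 161774182074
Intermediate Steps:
E = 242 (E = Mul(Rational(-1, 2), -484) = 242)
Function('w')(l) = 13 (Function('w')(l) = Add(8, Mul(-1, -5)) = Add(8, 5) = 13)
Function('S')(g, h) = Add(13, Mul(530, g)) (Function('S')(g, h) = Add(Mul(530, g), 13) = Add(13, Mul(530, g)))
Mul(Add(-173184, -254367), Add(Function('S')(-352, E), -191827)) = Mul(Add(-173184, -254367), Add(Add(13, Mul(530, -352)), -191827)) = Mul(-427551, Add(Add(13, -186560), -191827)) = Mul(-427551, Add(-186547, -191827)) = Mul(-427551, -378374) = 161774182074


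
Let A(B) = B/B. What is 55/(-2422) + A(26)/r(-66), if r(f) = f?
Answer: -1513/39963 ≈ -0.037860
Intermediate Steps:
A(B) = 1
55/(-2422) + A(26)/r(-66) = 55/(-2422) + 1/(-66) = 55*(-1/2422) + 1*(-1/66) = -55/2422 - 1/66 = -1513/39963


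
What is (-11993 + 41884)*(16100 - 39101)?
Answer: -687522891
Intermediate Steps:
(-11993 + 41884)*(16100 - 39101) = 29891*(-23001) = -687522891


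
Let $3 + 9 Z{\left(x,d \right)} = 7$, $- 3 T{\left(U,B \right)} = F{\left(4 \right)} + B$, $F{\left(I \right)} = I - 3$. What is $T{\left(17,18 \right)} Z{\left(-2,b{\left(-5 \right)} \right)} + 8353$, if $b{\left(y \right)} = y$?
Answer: $\frac{225455}{27} \approx 8350.2$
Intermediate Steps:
$F{\left(I \right)} = -3 + I$ ($F{\left(I \right)} = I - 3 = -3 + I$)
$T{\left(U,B \right)} = - \frac{1}{3} - \frac{B}{3}$ ($T{\left(U,B \right)} = - \frac{\left(-3 + 4\right) + B}{3} = - \frac{1 + B}{3} = - \frac{1}{3} - \frac{B}{3}$)
$Z{\left(x,d \right)} = \frac{4}{9}$ ($Z{\left(x,d \right)} = - \frac{1}{3} + \frac{1}{9} \cdot 7 = - \frac{1}{3} + \frac{7}{9} = \frac{4}{9}$)
$T{\left(17,18 \right)} Z{\left(-2,b{\left(-5 \right)} \right)} + 8353 = \left(- \frac{1}{3} - 6\right) \frac{4}{9} + 8353 = \left(- \frac{19}{3}\right) \frac{4}{9} + 8353 = - \frac{76}{27} + 8353 = \frac{225455}{27}$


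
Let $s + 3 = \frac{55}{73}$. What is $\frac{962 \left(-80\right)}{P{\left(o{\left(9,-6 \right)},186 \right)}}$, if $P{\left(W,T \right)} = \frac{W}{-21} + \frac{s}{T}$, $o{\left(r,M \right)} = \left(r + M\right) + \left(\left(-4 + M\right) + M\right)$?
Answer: $- \frac{243824672}{1923} \approx -1.2679 \cdot 10^{5}$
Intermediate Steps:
$s = - \frac{164}{73}$ ($s = -3 + \frac{55}{73} = - \frac{164}{73} \approx -2.2466$)
$o{\left(r,M \right)} = -4 + r + 3 M$ ($o{\left(r,M \right)} = \left(M + r\right) + \left(-4 + 2 M\right) = -4 + r + 3 M$)
$P{\left(W,T \right)} = - \frac{164}{73 T} - \frac{W}{21}$ ($P{\left(W,T \right)} = \frac{W}{-21} - \frac{164}{73 T} = W \left(- \frac{1}{21}\right) - \frac{164}{73 T} = - \frac{W}{21} - \frac{164}{73 T} = - \frac{164}{73 T} - \frac{W}{21}$)
$\frac{962 \left(-80\right)}{P{\left(o{\left(9,-6 \right)},186 \right)}} = \frac{962 \left(-80\right)}{- \frac{164}{73 \cdot 186} - \frac{-4 + 9 + 3 \left(-6\right)}{21}} = - \frac{76960}{\left(- \frac{164}{73}\right) \frac{1}{186} - \frac{-4 + 9 - 18}{21}} = - \frac{76960}{- \frac{82}{6789} - - \frac{13}{21}} = - \frac{76960}{- \frac{82}{6789} + \frac{13}{21}} = - \frac{76960}{\frac{9615}{15841}} = \left(-76960\right) \frac{15841}{9615} = - \frac{243824672}{1923}$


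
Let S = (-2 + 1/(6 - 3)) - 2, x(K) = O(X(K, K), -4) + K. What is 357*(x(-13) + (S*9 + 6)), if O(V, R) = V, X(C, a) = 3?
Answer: -13209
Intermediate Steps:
x(K) = 3 + K
S = -11/3 (S = (-2 + 1/3) - 2 = -5/3 - 2 = -11/3 ≈ -3.6667)
357*(x(-13) + (S*9 + 6)) = 357*((3 - 13) + (-11/3*9 + 6)) = 357*(-10 + (-33 + 6)) = 357*(-10 - 27) = 357*(-37) = -13209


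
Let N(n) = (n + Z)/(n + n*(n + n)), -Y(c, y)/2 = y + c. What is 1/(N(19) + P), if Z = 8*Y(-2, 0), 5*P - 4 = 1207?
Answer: 1235/299202 ≈ 0.0041276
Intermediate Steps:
Y(c, y) = -2*c - 2*y (Y(c, y) = -2*(y + c) = -2*(c + y) = -2*c - 2*y)
P = 1211/5 (P = ⅘ + (⅕)*1207 = ⅘ + 1207/5 = 1211/5 ≈ 242.20)
Z = 32 (Z = 8*(-2*(-2) - 2*0) = 8*(4 + 0) = 8*4 = 32)
N(n) = (32 + n)/(n + 2*n²) (N(n) = (n + 32)/(n + n*(n + n)) = (32 + n)/(n + n*(2*n)) = (32 + n)/(n + 2*n²))
1/(N(19) + P) = 1/((32 + 19)/(19*(1 + 2*19)) + 1211/5) = 1/((1/19)*51/(1 + 38) + 1211/5) = 1/((1/19)*51/39 + 1211/5) = 1/((1/19)*(1/39)*51 + 1211/5) = 1/(17/247 + 1211/5) = 1/(299202/1235) = 1235/299202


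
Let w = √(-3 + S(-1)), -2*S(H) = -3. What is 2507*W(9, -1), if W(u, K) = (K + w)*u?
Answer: -22563 + 22563*I*√6/2 ≈ -22563.0 + 27634.0*I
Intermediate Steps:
S(H) = 3/2 (S(H) = -½*(-3) = 3/2)
w = I*√6/2 (w = √(-3 + 3/2) = √(-3/2) = I*√6/2 ≈ 1.2247*I)
W(u, K) = u*(K + I*√6/2) (W(u, K) = (K + I*√6/2)*u = u*(K + I*√6/2))
2507*W(9, -1) = 2507*((½)*9*(2*(-1) + I*√6)) = 2507*((½)*9*(-2 + I*√6)) = 2507*(-9 + 9*I*√6/2) = -22563 + 22563*I*√6/2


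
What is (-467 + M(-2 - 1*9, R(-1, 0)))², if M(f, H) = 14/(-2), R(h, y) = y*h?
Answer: 224676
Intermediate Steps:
R(h, y) = h*y
M(f, H) = -7 (M(f, H) = 14*(-½) = -7)
(-467 + M(-2 - 1*9, R(-1, 0)))² = (-467 - 7)² = (-474)² = 224676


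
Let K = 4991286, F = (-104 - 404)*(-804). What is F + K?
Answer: 5399718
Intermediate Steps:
F = 408432 (F = -508*(-804) = 408432)
F + K = 408432 + 4991286 = 5399718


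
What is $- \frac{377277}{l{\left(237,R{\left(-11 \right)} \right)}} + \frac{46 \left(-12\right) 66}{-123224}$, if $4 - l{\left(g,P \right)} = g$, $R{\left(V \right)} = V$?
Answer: $\frac{5812258713}{3588899} \approx 1619.5$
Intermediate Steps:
$l{\left(g,P \right)} = 4 - g$
$- \frac{377277}{l{\left(237,R{\left(-11 \right)} \right)}} + \frac{46 \left(-12\right) 66}{-123224} = - \frac{377277}{4 - 237} + \frac{46 \left(-12\right) 66}{-123224} = - \frac{377277}{4 - 237} + \left(-552\right) 66 \left(- \frac{1}{123224}\right) = - \frac{377277}{-233} - - \frac{4554}{15403} = \left(-377277\right) \left(- \frac{1}{233}\right) + \frac{4554}{15403} = \frac{377277}{233} + \frac{4554}{15403} = \frac{5812258713}{3588899}$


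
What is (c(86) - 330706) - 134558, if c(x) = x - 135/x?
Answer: -40005443/86 ≈ -4.6518e+5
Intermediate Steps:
c(x) = x - 135/x
(c(86) - 330706) - 134558 = ((86 - 135/86) - 330706) - 134558 = (7261/86 - 330706) - 134558 = -28433455/86 - 134558 = -40005443/86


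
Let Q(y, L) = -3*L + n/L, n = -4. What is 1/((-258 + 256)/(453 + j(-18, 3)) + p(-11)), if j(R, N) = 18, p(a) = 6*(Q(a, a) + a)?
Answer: 5181/695174 ≈ 0.0074528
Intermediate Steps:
Q(y, L) = -4/L - 3*L (Q(y, L) = -3*L - 4/L = -4/L - 3*L)
p(a) = -24/a - 12*a (p(a) = 6*((-4/a - 3*a) + a) = 6*(-4/a - 2*a) = -24/a - 12*a)
1/((-258 + 256)/(453 + j(-18, 3)) + p(-11)) = 1/((-258 + 256)/(453 + 18) + (-24/(-11) - 12*(-11))) = 1/(-2/471 + (-24*(-1/11) + 132)) = 1/(-2*1/471 + (24/11 + 132)) = 1/(-2/471 + 1476/11) = 1/(695174/5181) = 5181/695174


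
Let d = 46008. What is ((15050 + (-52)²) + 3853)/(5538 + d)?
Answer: 21607/51546 ≈ 0.41918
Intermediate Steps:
((15050 + (-52)²) + 3853)/(5538 + d) = ((15050 + (-52)²) + 3853)/(5538 + 46008) = ((15050 + 2704) + 3853)/51546 = (17754 + 3853)*(1/51546) = 21607*(1/51546) = 21607/51546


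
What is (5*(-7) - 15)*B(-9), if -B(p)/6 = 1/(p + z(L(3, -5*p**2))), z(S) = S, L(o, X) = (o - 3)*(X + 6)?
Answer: -100/3 ≈ -33.333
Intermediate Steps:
L(o, X) = (-3 + o)*(6 + X)
B(p) = -6/p (B(p) = -6/(p + (-18 - (-15)*p**2 + 6*3 - 5*p**2*3)) = -6/(p + (-18 + 15*p**2 + 18 - 15*p**2)) = -6/(p + 0) = -6/p)
(5*(-7) - 15)*B(-9) = (5*(-7) - 15)*(-6/(-9)) = (-35 - 15)*(-6*(-1/9)) = -50*2/3 = -100/3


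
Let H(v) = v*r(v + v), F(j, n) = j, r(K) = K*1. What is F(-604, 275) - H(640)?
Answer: -819804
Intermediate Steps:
r(K) = K
H(v) = 2*v**2 (H(v) = v*(v + v) = v*(2*v) = 2*v**2)
F(-604, 275) - H(640) = -604 - 2*640**2 = -604 - 2*409600 = -604 - 1*819200 = -604 - 819200 = -819804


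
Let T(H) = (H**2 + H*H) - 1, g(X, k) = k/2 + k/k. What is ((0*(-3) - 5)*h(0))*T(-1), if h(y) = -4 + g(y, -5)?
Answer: 55/2 ≈ 27.500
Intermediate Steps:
g(X, k) = 1 + k/2 (g(X, k) = k*(1/2) + 1 = k/2 + 1 = 1 + k/2)
h(y) = -11/2 (h(y) = -4 + (1 + (1/2)*(-5)) = -4 + (1 - 5/2) = -4 - 3/2 = -11/2)
T(H) = -1 + 2*H**2 (T(H) = (H**2 + H**2) - 1 = 2*H**2 - 1 = -1 + 2*H**2)
((0*(-3) - 5)*h(0))*T(-1) = ((0*(-3) - 5)*(-11/2))*(-1 + 2*(-1)**2) = ((0 - 5)*(-11/2))*(-1 + 2*1) = (-5*(-11/2))*(-1 + 2) = (55/2)*1 = 55/2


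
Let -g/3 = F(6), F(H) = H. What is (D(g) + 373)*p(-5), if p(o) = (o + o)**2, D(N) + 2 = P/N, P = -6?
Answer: 111400/3 ≈ 37133.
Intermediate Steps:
g = -18 (g = -3*6 = -18)
D(N) = -2 - 6/N
p(o) = 4*o**2 (p(o) = (2*o)**2 = 4*o**2)
(D(g) + 373)*p(-5) = ((-2 - 6/(-18)) + 373)*(4*(-5)**2) = ((-2 - 6*(-1/18)) + 373)*(4*25) = ((-2 + 1/3) + 373)*100 = (-5/3 + 373)*100 = (1114/3)*100 = 111400/3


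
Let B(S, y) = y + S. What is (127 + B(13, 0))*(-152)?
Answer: -21280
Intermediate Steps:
B(S, y) = S + y
(127 + B(13, 0))*(-152) = (127 + (13 + 0))*(-152) = (127 + 13)*(-152) = 140*(-152) = -21280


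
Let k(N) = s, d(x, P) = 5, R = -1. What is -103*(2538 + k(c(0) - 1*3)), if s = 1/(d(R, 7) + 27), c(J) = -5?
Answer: -8365351/32 ≈ -2.6142e+5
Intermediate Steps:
s = 1/32 (s = 1/(5 + 27) = 1/32 ≈ 0.031250)
k(N) = 1/32
-103*(2538 + k(c(0) - 1*3)) = -103*(2538 + 1/32) = -103*81217/32 = -8365351/32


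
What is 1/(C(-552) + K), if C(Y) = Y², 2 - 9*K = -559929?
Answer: 9/3302267 ≈ 2.7254e-6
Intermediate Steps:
K = 559931/9 (K = 2/9 - ⅑*(-559929) = 2/9 + 186643/3 = 559931/9 ≈ 62215.)
1/(C(-552) + K) = 1/((-552)² + 559931/9) = 1/(304704 + 559931/9) = 1/(3302267/9) = 9/3302267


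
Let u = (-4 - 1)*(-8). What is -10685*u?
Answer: -427400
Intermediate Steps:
u = 40 (u = -5*(-8) = 40)
-10685*u = -10685*40 = -427400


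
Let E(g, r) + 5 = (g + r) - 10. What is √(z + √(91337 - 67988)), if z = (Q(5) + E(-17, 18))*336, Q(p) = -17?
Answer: √(-10416 + √23349) ≈ 101.31*I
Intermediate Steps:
E(g, r) = -15 + g + r (E(g, r) = -5 + ((g + r) - 10) = -5 + (-10 + g + r) = -15 + g + r)
z = -10416 (z = (-17 + (-15 - 17 + 18))*336 = (-17 - 14)*336 = -31*336 = -10416)
√(z + √(91337 - 67988)) = √(-10416 + √(91337 - 67988)) = √(-10416 + √23349)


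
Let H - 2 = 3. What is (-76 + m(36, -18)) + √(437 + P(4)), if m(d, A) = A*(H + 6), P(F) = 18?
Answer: -274 + √455 ≈ -252.67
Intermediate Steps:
H = 5 (H = 2 + 3 = 5)
m(d, A) = 11*A (m(d, A) = A*(5 + 6) = A*11 = 11*A)
(-76 + m(36, -18)) + √(437 + P(4)) = (-76 + 11*(-18)) + √(437 + 18) = (-76 - 198) + √455 = -274 + √455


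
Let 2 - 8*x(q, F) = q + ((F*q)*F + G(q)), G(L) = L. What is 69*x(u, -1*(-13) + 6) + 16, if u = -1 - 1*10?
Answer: 275783/8 ≈ 34473.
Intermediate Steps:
u = -11 (u = -1 - 10 = -11)
x(q, F) = 1/4 - q/4 - q*F**2/8 (x(q, F) = 1/4 - (q + ((F*q)*F + q))/8 = 1/4 - (q + (q*F**2 + q))/8 = 1/4 - (q + (q + q*F**2))/8 = 1/4 - (2*q + q*F**2)/8 = 1/4 + (-q/4 - q*F**2/8) = 1/4 - q/4 - q*F**2/8)
69*x(u, -1*(-13) + 6) + 16 = 69*(1/4 - 1/4*(-11) - 1/8*(-11)*(-1*(-13) + 6)**2) + 16 = 69*(1/4 + 11/4 - 1/8*(-11)*(13 + 6)**2) + 16 = 69*(1/4 + 11/4 - 1/8*(-11)*19**2) + 16 = 69*(1/4 + 11/4 - 1/8*(-11)*361) + 16 = 69*(1/4 + 11/4 + 3971/8) + 16 = 69*(3995/8) + 16 = 275655/8 + 16 = 275783/8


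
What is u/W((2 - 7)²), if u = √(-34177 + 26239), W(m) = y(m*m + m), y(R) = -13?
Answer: -63*I*√2/13 ≈ -6.8535*I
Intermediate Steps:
W(m) = -13
u = 63*I*√2 (u = √(-7938) = 63*I*√2 ≈ 89.095*I)
u/W((2 - 7)²) = (63*I*√2)/(-13) = (63*I*√2)*(-1/13) = -63*I*√2/13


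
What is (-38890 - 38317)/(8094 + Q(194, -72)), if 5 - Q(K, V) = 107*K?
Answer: 77207/12659 ≈ 6.0990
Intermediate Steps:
Q(K, V) = 5 - 107*K
(-38890 - 38317)/(8094 + Q(194, -72)) = (-38890 - 38317)/(8094 + (5 - 107*194)) = -77207/(8094 + (5 - 20758)) = -77207/(8094 - 20753) = -77207/(-12659) = -77207*(-1/12659) = 77207/12659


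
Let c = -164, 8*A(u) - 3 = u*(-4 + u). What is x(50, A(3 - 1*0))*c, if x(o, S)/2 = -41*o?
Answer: 672400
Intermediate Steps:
A(u) = 3/8 + u*(-4 + u)/8 (A(u) = 3/8 + (u*(-4 + u))/8 = 3/8 + u*(-4 + u)/8)
x(o, S) = -82*o (x(o, S) = 2*(-41*o) = -82*o)
x(50, A(3 - 1*0))*c = -82*50*(-164) = -4100*(-164) = 672400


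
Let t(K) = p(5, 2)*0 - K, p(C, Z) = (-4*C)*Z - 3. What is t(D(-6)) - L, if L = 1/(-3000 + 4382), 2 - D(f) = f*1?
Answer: -11057/1382 ≈ -8.0007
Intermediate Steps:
p(C, Z) = -3 - 4*C*Z (p(C, Z) = -4*C*Z - 3 = -3 - 4*C*Z)
D(f) = 2 - f
t(K) = -K (t(K) = (-3 - 4*5*2)*0 - K = (-3 - 40)*0 - K = -43*0 - K = 0 - K = -K)
L = 1/1382 ≈ 0.00072359
t(D(-6)) - L = -(2 - 1*(-6)) - 1*1/1382 = -(2 + 6) - 1/1382 = -1*8 - 1/1382 = -8 - 1/1382 = -11057/1382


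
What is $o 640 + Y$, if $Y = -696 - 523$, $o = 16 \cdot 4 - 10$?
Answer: $33341$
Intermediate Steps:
$o = 54$ ($o = 64 - 10 = 54$)
$Y = -1219$ ($Y = -696 - 523 = -1219$)
$o 640 + Y = 54 \cdot 640 - 1219 = 34560 - 1219 = 33341$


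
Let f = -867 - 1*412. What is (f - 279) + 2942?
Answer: 1384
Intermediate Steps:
f = -1279 (f = -867 - 412 = -1279)
(f - 279) + 2942 = (-1279 - 279) + 2942 = -1558 + 2942 = 1384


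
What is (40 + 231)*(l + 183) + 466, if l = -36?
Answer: 40303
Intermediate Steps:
(40 + 231)*(l + 183) + 466 = (40 + 231)*(-36 + 183) + 466 = 271*147 + 466 = 39837 + 466 = 40303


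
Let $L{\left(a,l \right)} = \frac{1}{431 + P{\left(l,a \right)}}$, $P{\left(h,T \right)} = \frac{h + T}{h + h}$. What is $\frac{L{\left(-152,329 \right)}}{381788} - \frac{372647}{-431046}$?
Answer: $\frac{458787277893911}{530685661223025} \approx 0.86452$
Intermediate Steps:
$P{\left(h,T \right)} = \frac{T + h}{2 h}$
$L{\left(a,l \right)} = \frac{1}{431 + \frac{a + l}{2 l}}$
$\frac{L{\left(-152,329 \right)}}{381788} - \frac{372647}{-431046} = \frac{2 \cdot 329 \frac{1}{-152 + 863 \cdot 329}}{381788} - \frac{372647}{-431046} = 2 \cdot 329 \frac{1}{-152 + 283927} \cdot \frac{1}{381788} - - \frac{33877}{39186} = 2 \cdot 329 \cdot \frac{1}{283775} \cdot \frac{1}{381788} + \frac{33877}{39186} = \frac{658}{283775} \cdot \frac{1}{381788} + \frac{33877}{39186} = \frac{329}{54170944850} + \frac{33877}{39186} = \frac{458787277893911}{530685661223025}$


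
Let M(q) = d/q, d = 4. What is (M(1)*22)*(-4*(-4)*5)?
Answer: 7040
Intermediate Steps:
M(q) = 4/q
(M(1)*22)*(-4*(-4)*5) = ((4/1)*22)*(-4*(-4)*5) = ((4*1)*22)*(16*5) = (4*22)*80 = 88*80 = 7040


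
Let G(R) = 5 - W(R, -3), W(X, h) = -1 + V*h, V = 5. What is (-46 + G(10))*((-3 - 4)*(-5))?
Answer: -875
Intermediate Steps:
W(X, h) = -1 + 5*h
G(R) = 21 (G(R) = 5 - (-1 + 5*(-3)) = 5 - (-1 - 15) = 5 - 1*(-16) = 5 + 16 = 21)
(-46 + G(10))*((-3 - 4)*(-5)) = (-46 + 21)*((-3 - 4)*(-5)) = -(-175)*(-5) = -25*35 = -875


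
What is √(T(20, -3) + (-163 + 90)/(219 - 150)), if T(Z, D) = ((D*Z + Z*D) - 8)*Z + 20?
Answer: I*√12097977/69 ≈ 50.409*I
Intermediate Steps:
T(Z, D) = 20 + Z*(-8 + 2*D*Z) (T(Z, D) = ((D*Z + D*Z) - 8)*Z + 20 = (2*D*Z - 8)*Z + 20 = (-8 + 2*D*Z)*Z + 20 = Z*(-8 + 2*D*Z) + 20 = 20 + Z*(-8 + 2*D*Z))
√(T(20, -3) + (-163 + 90)/(219 - 150)) = √((20 - 8*20 + 2*(-3)*20²) + (-163 + 90)/(219 - 150)) = √((20 - 160 + 2*(-3)*400) - 73/69) = √((20 - 160 - 2400) - 73*1/69) = √(-2540 - 73/69) = √(-175333/69) = I*√12097977/69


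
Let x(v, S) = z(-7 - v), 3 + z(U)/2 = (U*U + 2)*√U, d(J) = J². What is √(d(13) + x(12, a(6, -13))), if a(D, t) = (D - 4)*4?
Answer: √(163 + 726*I*√19) ≈ 40.815 + 38.767*I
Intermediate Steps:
a(D, t) = -16 + 4*D (a(D, t) = (-4 + D)*4 = -16 + 4*D)
z(U) = -6 + 2*√U*(2 + U²) (z(U) = -6 + 2*((U*U + 2)*√U) = -6 + 2*((U² + 2)*√U) = -6 + 2*((2 + U²)*√U) = -6 + 2*(√U*(2 + U²)) = -6 + 2*√U*(2 + U²))
x(v, S) = -6 + 2*(-7 - v)^(5/2) + 4*√(-7 - v)
√(d(13) + x(12, a(6, -13))) = √(13² + (-6 + 2*(-7 - 1*12)^(5/2) + 4*√(-7 - 1*12))) = √(169 + (-6 + 2*(-7 - 12)^(5/2) + 4*√(-7 - 12))) = √(169 + (-6 + 2*(-19)^(5/2) + 4*√(-19))) = √(169 + (-6 + 2*(361*I*√19) + 4*(I*√19))) = √(169 + (-6 + 722*I*√19 + 4*I*√19)) = √(169 + (-6 + 726*I*√19)) = √(163 + 726*I*√19)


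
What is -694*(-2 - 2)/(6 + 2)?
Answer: 347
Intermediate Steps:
-694*(-2 - 2)/(6 + 2) = -(-2776)/8 = -694*(-1/2) = 347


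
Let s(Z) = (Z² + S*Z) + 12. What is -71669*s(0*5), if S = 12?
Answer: -860028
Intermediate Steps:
s(Z) = 12 + Z² + 12*Z (s(Z) = (Z² + 12*Z) + 12 = 12 + Z² + 12*Z)
-71669*s(0*5) = -71669*(12 + (0*5)² + 12*(0*5)) = -71669*(12 + 0² + 12*0) = -71669*(12 + 0 + 0) = -71669*12 = -860028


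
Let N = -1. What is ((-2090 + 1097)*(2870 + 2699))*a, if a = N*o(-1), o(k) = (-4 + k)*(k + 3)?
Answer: -55300170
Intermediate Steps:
o(k) = (-4 + k)*(3 + k)
a = 10 (a = -(-12 + (-1)² - 1*(-1)) = -(-12 + 1 + 1) = -1*(-10) = 10)
((-2090 + 1097)*(2870 + 2699))*a = ((-2090 + 1097)*(2870 + 2699))*10 = -993*5569*10 = -5530017*10 = -55300170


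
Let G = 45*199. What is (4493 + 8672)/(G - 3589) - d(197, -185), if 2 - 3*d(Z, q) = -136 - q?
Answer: 291697/16098 ≈ 18.120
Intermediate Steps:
d(Z, q) = 46 + q/3 (d(Z, q) = ⅔ - (-136 - q)/3 = ⅔ + (136/3 + q/3) = 46 + q/3)
G = 8955
(4493 + 8672)/(G - 3589) - d(197, -185) = (4493 + 8672)/(8955 - 3589) - (46 + (⅓)*(-185)) = 13165/5366 - (46 - 185/3) = 13165*(1/5366) - 1*(-47/3) = 13165/5366 + 47/3 = 291697/16098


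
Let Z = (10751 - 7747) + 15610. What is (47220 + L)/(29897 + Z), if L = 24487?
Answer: 71707/48511 ≈ 1.4782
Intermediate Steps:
Z = 18614 (Z = 3004 + 15610 = 18614)
(47220 + L)/(29897 + Z) = (47220 + 24487)/(29897 + 18614) = 71707/48511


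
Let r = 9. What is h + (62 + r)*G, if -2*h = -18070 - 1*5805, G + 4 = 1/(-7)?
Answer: 163007/14 ≈ 11643.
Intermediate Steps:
G = -29/7 (G = -4 + 1/(-7) = -4 - ⅐ = -29/7 ≈ -4.1429)
h = 23875/2 (h = -(-18070 - 1*5805)/2 = -(-18070 - 5805)/2 = -½*(-23875) = 23875/2 ≈ 11938.)
h + (62 + r)*G = 23875/2 + (62 + 9)*(-29/7) = 23875/2 + 71*(-29/7) = 23875/2 - 2059/7 = 163007/14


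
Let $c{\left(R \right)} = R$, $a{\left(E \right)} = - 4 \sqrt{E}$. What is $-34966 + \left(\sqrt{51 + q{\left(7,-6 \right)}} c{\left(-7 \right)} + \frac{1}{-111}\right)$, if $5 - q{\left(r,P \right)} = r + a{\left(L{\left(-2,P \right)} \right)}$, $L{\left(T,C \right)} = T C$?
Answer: $- \frac{3881227}{111} - 7 \sqrt{49 + 8 \sqrt{3}} \approx -35022.0$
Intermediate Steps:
$L{\left(T,C \right)} = C T$
$q{\left(r,P \right)} = 5 - r + 4 \sqrt{2} \sqrt{- P}$ ($q{\left(r,P \right)} = 5 - \left(r - 4 \sqrt{P \left(-2\right)}\right) = 5 - \left(r - 4 \sqrt{- 2 P}\right) = 5 - \left(r - 4 \sqrt{2} \sqrt{- P}\right) = 5 - r + 4 \sqrt{2} \sqrt{- P}$)
$-34966 + \left(\sqrt{51 + q{\left(7,-6 \right)}} c{\left(-7 \right)} + \frac{1}{-111}\right) = -34966 + \left(\sqrt{51 + \left(5 - 7 + 4 \sqrt{2} \sqrt{\left(-1\right) \left(-6\right)}\right)} \left(-7\right) + \frac{1}{-111}\right) = -34966 + \left(\sqrt{51 + \left(5 - 7 + 4 \sqrt{2} \sqrt{6}\right)} \left(-7\right) - \frac{1}{111}\right) = -34966 + \left(\sqrt{51 + \left(5 - 7 + 8 \sqrt{3}\right)} \left(-7\right) - \frac{1}{111}\right) = -34966 + \left(\sqrt{51 - \left(2 - 8 \sqrt{3}\right)} \left(-7\right) - \frac{1}{111}\right) = -34966 + \left(\sqrt{49 + 8 \sqrt{3}} \left(-7\right) - \frac{1}{111}\right) = -34966 - \left(\frac{1}{111} + 7 \sqrt{49 + 8 \sqrt{3}}\right) = - \frac{3881227}{111} - 7 \sqrt{49 + 8 \sqrt{3}}$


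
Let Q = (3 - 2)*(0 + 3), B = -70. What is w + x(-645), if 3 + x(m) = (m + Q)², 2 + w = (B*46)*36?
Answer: 296239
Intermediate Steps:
w = -115922 (w = -2 - 70*46*36 = -2 - 3220*36 = -2 - 115920 = -115922)
Q = 3 (Q = 1*3 = 3)
x(m) = -3 + (3 + m)² (x(m) = -3 + (m + 3)² = -3 + (3 + m)²)
w + x(-645) = -115922 + (-3 + (3 - 645)²) = -115922 + (-3 + (-642)²) = -115922 + (-3 + 412164) = -115922 + 412161 = 296239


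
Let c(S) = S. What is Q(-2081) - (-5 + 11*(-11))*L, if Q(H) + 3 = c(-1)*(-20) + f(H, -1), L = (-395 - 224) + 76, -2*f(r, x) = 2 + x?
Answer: -136803/2 ≈ -68402.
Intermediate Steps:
f(r, x) = -1 - x/2 (f(r, x) = -(2 + x)/2 = -1 - x/2)
L = -543 (L = -619 + 76 = -543)
Q(H) = 33/2 (Q(H) = -3 + (-1*(-20) + (-1 - ½*(-1))) = -3 + (20 + (-1 + ½)) = -3 + (20 - ½) = -3 + 39/2 = 33/2)
Q(-2081) - (-5 + 11*(-11))*L = 33/2 - (-5 + 11*(-11))*(-543) = 33/2 - (-5 - 121)*(-543) = 33/2 - (-126)*(-543) = 33/2 - 1*68418 = 33/2 - 68418 = -136803/2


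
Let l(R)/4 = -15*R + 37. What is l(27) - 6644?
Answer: -8116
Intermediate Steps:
l(R) = 148 - 60*R (l(R) = 4*(-15*R + 37) = 4*(37 - 15*R) = 148 - 60*R)
l(27) - 6644 = (148 - 60*27) - 6644 = (148 - 1620) - 6644 = -1472 - 6644 = -8116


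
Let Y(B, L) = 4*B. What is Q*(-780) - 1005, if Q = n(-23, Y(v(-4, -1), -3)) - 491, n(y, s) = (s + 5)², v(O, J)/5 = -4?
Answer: -4005525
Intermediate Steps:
v(O, J) = -20 (v(O, J) = 5*(-4) = -20)
n(y, s) = (5 + s)²
Q = 5134 (Q = (5 + 4*(-20))² - 491 = (5 - 80)² - 491 = (-75)² - 491 = 5625 - 491 = 5134)
Q*(-780) - 1005 = 5134*(-780) - 1005 = -4004520 - 1005 = -4005525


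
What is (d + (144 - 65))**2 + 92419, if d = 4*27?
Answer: 127388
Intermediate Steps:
d = 108
(d + (144 - 65))**2 + 92419 = (108 + (144 - 65))**2 + 92419 = (108 + 79)**2 + 92419 = 187**2 + 92419 = 34969 + 92419 = 127388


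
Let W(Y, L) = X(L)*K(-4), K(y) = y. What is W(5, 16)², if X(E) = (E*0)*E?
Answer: 0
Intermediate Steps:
X(E) = 0 (X(E) = 0*E = 0)
W(Y, L) = 0 (W(Y, L) = 0*(-4) = 0)
W(5, 16)² = 0² = 0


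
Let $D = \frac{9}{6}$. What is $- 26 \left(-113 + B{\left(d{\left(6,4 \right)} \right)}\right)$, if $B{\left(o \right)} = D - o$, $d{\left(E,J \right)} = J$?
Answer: $3003$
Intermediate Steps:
$D = \frac{3}{2}$ ($D = 9 \cdot \frac{1}{6} = \frac{3}{2} \approx 1.5$)
$B{\left(o \right)} = \frac{3}{2} - o$
$- 26 \left(-113 + B{\left(d{\left(6,4 \right)} \right)}\right) = - 26 \left(-113 + \left(\frac{3}{2} - 4\right)\right) = - 26 \left(-113 - \frac{5}{2}\right) = \left(-26\right) \left(- \frac{231}{2}\right) = 3003$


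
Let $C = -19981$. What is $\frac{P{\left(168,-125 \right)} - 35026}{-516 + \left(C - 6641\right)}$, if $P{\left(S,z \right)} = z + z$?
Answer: $\frac{17638}{13569} \approx 1.2999$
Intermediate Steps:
$P{\left(S,z \right)} = 2 z$
$\frac{P{\left(168,-125 \right)} - 35026}{-516 + \left(C - 6641\right)} = \frac{2 \left(-125\right) - 35026}{-516 - 26622} = \frac{-250 - 35026}{-516 - 26622} = - \frac{35276}{-516 - 26622} = - \frac{35276}{-27138} = \left(-35276\right) \left(- \frac{1}{27138}\right) = \frac{17638}{13569}$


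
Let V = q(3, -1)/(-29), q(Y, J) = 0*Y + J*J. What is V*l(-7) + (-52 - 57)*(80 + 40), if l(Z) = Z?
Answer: -379313/29 ≈ -13080.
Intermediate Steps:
q(Y, J) = J² (q(Y, J) = 0 + J² = J²)
V = -1/29 (V = (-1)²/(-29) = 1*(-1/29) = -1/29 ≈ -0.034483)
V*l(-7) + (-52 - 57)*(80 + 40) = -1/29*(-7) + (-52 - 57)*(80 + 40) = 7/29 - 109*120 = 7/29 - 13080 = -379313/29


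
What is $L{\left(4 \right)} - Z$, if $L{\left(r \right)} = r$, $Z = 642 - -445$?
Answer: $-1083$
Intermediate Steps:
$Z = 1087$ ($Z = 642 + 445 = 1087$)
$L{\left(4 \right)} - Z = 4 - 1087 = -1083$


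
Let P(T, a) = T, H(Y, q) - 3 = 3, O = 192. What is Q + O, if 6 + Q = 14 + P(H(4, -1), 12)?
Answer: 206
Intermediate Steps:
H(Y, q) = 6 (H(Y, q) = 3 + 3 = 6)
Q = 14 (Q = -6 + (14 + 6) = -6 + 20 = 14)
Q + O = 14 + 192 = 206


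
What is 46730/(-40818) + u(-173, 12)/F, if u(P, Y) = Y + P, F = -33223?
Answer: -772969546/678048207 ≈ -1.1400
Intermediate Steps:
u(P, Y) = P + Y
46730/(-40818) + u(-173, 12)/F = 46730/(-40818) + (-173 + 12)/(-33223) = 46730*(-1/40818) - 161*(-1/33223) = -23365/20409 + 161/33223 = -772969546/678048207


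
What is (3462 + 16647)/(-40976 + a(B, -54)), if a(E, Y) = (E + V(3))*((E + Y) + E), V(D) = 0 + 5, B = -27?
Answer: -20109/38600 ≈ -0.52096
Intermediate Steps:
V(D) = 5
a(E, Y) = (5 + E)*(Y + 2*E) (a(E, Y) = (E + 5)*((E + Y) + E) = (5 + E)*(Y + 2*E))
(3462 + 16647)/(-40976 + a(B, -54)) = (3462 + 16647)/(-40976 + (2*(-27)² + 5*(-54) + 10*(-27) - 27*(-54))) = 20109/(-40976 + (2*729 - 270 - 270 + 1458)) = 20109/(-40976 + (1458 - 270 - 270 + 1458)) = 20109/(-40976 + 2376) = 20109/(-38600) = 20109*(-1/38600) = -20109/38600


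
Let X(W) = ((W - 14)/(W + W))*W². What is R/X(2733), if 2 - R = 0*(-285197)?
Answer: 4/7431027 ≈ 5.3828e-7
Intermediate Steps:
R = 2 (R = 2 - 0*(-285197) = 2 - 1*0 = 2 + 0 = 2)
X(W) = W*(-14 + W)/2 (X(W) = ((-14 + W)/((2*W)))*W² = ((-14 + W)*(1/(2*W)))*W² = ((-14 + W)/(2*W))*W² = W*(-14 + W)/2)
R/X(2733) = 2/(((½)*2733*(-14 + 2733))) = 2/(((½)*2733*2719)) = 2/(7431027/2) = 2*(2/7431027) = 4/7431027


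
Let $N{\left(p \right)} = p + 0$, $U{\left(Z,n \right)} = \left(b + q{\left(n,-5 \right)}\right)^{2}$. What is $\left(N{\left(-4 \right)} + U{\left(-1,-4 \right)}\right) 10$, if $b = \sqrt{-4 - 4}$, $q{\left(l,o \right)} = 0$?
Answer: $-120$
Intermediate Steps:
$b = 2 i \sqrt{2}$ ($b = \sqrt{-8} = 2 i \sqrt{2} \approx 2.8284 i$)
$U{\left(Z,n \right)} = -8$ ($U{\left(Z,n \right)} = \left(2 i \sqrt{2} + 0\right)^{2} = \left(2 i \sqrt{2}\right)^{2} = -8$)
$N{\left(p \right)} = p$
$\left(N{\left(-4 \right)} + U{\left(-1,-4 \right)}\right) 10 = \left(-4 - 8\right) 10 = \left(-12\right) 10 = -120$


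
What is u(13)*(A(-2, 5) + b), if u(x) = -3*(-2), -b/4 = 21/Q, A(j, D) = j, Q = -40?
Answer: ⅗ ≈ 0.60000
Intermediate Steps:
b = 21/10 (b = -84/(-40) = -84*(-1)/40 = -4*(-21/40) = 21/10 ≈ 2.1000)
u(x) = 6
u(13)*(A(-2, 5) + b) = 6*(-2 + 21/10) = 6*(⅒) = ⅗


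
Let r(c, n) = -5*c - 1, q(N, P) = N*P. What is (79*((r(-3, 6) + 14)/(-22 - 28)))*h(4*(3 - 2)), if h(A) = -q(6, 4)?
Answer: 26544/25 ≈ 1061.8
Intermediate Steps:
r(c, n) = -1 - 5*c
h(A) = -24 (h(A) = -6*4 = -1*24 = -24)
(79*((r(-3, 6) + 14)/(-22 - 28)))*h(4*(3 - 2)) = (79*(((-1 - 5*(-3)) + 14)/(-22 - 28)))*(-24) = (79*(((-1 + 15) + 14)/(-50)))*(-24) = (79*((14 + 14)*(-1/50)))*(-24) = (79*(28*(-1/50)))*(-24) = (79*(-14/25))*(-24) = -1106/25*(-24) = 26544/25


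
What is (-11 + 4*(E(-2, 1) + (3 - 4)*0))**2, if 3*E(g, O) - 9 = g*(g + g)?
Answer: 1225/9 ≈ 136.11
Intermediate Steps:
E(g, O) = 3 + 2*g**2/3 (E(g, O) = 3 + (g*(g + g))/3 = 3 + (g*(2*g))/3 = 3 + (2*g**2)/3 = 3 + 2*g**2/3)
(-11 + 4*(E(-2, 1) + (3 - 4)*0))**2 = (-11 + 4*((3 + (2/3)*(-2)**2) + (3 - 4)*0))**2 = (-11 + 4*((3 + (2/3)*4) - 1*0))**2 = (-11 + 4*((3 + 8/3) + 0))**2 = (-11 + 4*(17/3 + 0))**2 = (-11 + 4*(17/3))**2 = (-11 + 68/3)**2 = (35/3)**2 = 1225/9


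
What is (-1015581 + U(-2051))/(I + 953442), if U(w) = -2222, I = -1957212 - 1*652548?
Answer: 1017803/1656318 ≈ 0.61450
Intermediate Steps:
I = -2609760 (I = -1957212 - 652548 = -2609760)
(-1015581 + U(-2051))/(I + 953442) = (-1015581 - 2222)/(-2609760 + 953442) = -1017803/(-1656318) = -1017803*(-1/1656318) = 1017803/1656318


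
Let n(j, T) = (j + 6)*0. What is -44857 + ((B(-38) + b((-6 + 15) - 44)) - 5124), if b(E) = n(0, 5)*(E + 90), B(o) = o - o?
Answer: -49981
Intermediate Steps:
n(j, T) = 0 (n(j, T) = (6 + j)*0 = 0)
B(o) = 0
b(E) = 0 (b(E) = 0*(E + 90) = 0*(90 + E) = 0)
-44857 + ((B(-38) + b((-6 + 15) - 44)) - 5124) = -44857 + ((0 + 0) - 5124) = -44857 + (0 - 5124) = -44857 - 5124 = -49981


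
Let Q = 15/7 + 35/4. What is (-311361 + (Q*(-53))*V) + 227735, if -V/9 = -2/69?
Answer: -26976067/322 ≈ -83777.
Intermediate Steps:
Q = 305/28 (Q = 15*(⅐) + 35*(¼) = 15/7 + 35/4 = 305/28 ≈ 10.893)
V = 6/23 (V = -(-18)/69 = -9*(-2/69) = 6/23 ≈ 0.26087)
(-311361 + (Q*(-53))*V) + 227735 = (-311361 + ((305/28)*(-53))*(6/23)) + 227735 = (-311361 - 16165/28*6/23) + 227735 = (-311361 - 48495/322) + 227735 = -100306737/322 + 227735 = -26976067/322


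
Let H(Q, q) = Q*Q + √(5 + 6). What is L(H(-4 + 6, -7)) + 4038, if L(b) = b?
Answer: 4042 + √11 ≈ 4045.3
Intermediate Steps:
H(Q, q) = √11 + Q² (H(Q, q) = Q² + √11 = √11 + Q²)
L(H(-4 + 6, -7)) + 4038 = (√11 + (-4 + 6)²) + 4038 = (√11 + 2²) + 4038 = (√11 + 4) + 4038 = (4 + √11) + 4038 = 4042 + √11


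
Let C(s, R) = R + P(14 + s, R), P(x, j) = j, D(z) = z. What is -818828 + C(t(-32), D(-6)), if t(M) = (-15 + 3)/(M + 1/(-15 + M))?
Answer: -818840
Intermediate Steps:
t(M) = -12/(M + 1/(-15 + M))
C(s, R) = 2*R (C(s, R) = R + R = 2*R)
-818828 + C(t(-32), D(-6)) = -818828 + 2*(-6) = -818828 - 12 = -818840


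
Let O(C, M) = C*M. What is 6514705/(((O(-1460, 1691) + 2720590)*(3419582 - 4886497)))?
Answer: -1302941/73853302590 ≈ -1.7642e-5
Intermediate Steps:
6514705/(((O(-1460, 1691) + 2720590)*(3419582 - 4886497))) = 6514705/(((-1460*1691 + 2720590)*(3419582 - 4886497))) = 6514705/(((-2468860 + 2720590)*(-1466915))) = 6514705/((251730*(-1466915))) = 6514705/(-369266512950) = 6514705*(-1/369266512950) = -1302941/73853302590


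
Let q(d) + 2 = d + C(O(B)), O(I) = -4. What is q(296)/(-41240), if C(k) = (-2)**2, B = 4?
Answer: -149/20620 ≈ -0.0072260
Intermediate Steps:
C(k) = 4
q(d) = 2 + d (q(d) = -2 + (d + 4) = -2 + (4 + d) = 2 + d)
q(296)/(-41240) = (2 + 296)/(-41240) = 298*(-1/41240) = -149/20620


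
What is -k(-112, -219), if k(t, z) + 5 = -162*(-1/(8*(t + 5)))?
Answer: 2221/428 ≈ 5.1893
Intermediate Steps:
k(t, z) = -5 - 162/(-40 - 8*t) (k(t, z) = -5 - 162*(-1/(8*(t + 5))) = -5 - 162*(-1/(8*(5 + t))) = -5 - 162/(-40 - 8*t))
-k(-112, -219) = -(-19 - 20*(-112))/(4*(5 - 112)) = -(-19 + 2240)/(4*(-107)) = -(-1)*2221/(4*107) = -1*(-2221/428) = 2221/428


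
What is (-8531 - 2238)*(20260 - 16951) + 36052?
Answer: -35598569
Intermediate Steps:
(-8531 - 2238)*(20260 - 16951) + 36052 = -10769*3309 + 36052 = -35634621 + 36052 = -35598569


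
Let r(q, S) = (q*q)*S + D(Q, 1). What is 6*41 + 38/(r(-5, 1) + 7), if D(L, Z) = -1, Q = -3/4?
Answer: 7664/31 ≈ 247.23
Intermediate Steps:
Q = -¾ (Q = -3*¼ = -¾ ≈ -0.75000)
r(q, S) = -1 + S*q² (r(q, S) = (q*q)*S - 1 = q²*S - 1 = S*q² - 1 = -1 + S*q²)
6*41 + 38/(r(-5, 1) + 7) = 6*41 + 38/((-1 + 1*(-5)²) + 7) = 246 + 38/((-1 + 1*25) + 7) = 246 + 38/((-1 + 25) + 7) = 246 + 38/(24 + 7) = 246 + 38/31 = 7664/31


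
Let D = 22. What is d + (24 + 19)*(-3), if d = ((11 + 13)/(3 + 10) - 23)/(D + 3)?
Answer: -1688/13 ≈ -129.85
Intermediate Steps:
d = -11/13 (d = ((11 + 13)/(3 + 10) - 23)/(22 + 3) = (24/13 - 23)/25 = (24*(1/13) - 23)*(1/25) = (24/13 - 23)*(1/25) = -275/13*1/25 = -11/13 ≈ -0.84615)
d + (24 + 19)*(-3) = -11/13 + (24 + 19)*(-3) = -11/13 + 43*(-3) = -11/13 - 129 = -1688/13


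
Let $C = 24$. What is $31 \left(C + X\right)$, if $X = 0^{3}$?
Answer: $744$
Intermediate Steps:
$X = 0$
$31 \left(C + X\right) = 31 \left(24 + 0\right) = 31 \cdot 24 = 744$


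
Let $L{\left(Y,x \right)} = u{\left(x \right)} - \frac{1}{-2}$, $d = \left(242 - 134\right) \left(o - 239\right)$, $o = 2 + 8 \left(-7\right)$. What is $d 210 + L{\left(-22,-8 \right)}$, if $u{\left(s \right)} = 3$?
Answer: $- \frac{13290473}{2} \approx -6.6452 \cdot 10^{6}$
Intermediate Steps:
$o = -54$ ($o = 2 - 56 = -54$)
$d = -31644$ ($d = \left(242 - 134\right) \left(-54 - 239\right) = 108 \left(-293\right) = -31644$)
$L{\left(Y,x \right)} = \frac{7}{2}$ ($L{\left(Y,x \right)} = 3 - \frac{1}{-2} = 3 - - \frac{1}{2} = 3 + \frac{1}{2} = \frac{7}{2}$)
$d 210 + L{\left(-22,-8 \right)} = \left(-31644\right) 210 + \frac{7}{2} = -6645240 + \frac{7}{2} = - \frac{13290473}{2}$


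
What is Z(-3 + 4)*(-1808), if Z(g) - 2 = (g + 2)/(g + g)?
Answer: -6328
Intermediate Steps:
Z(g) = 2 + (2 + g)/(2*g) (Z(g) = 2 + (g + 2)/(g + g) = 2 + (2 + g)/((2*g)) = 2 + (2 + g)*(1/(2*g)) = 2 + (2 + g)/(2*g))
Z(-3 + 4)*(-1808) = (5/2 + 1/(-3 + 4))*(-1808) = (5/2 + 1/1)*(-1808) = (5/2 + 1)*(-1808) = (7/2)*(-1808) = -6328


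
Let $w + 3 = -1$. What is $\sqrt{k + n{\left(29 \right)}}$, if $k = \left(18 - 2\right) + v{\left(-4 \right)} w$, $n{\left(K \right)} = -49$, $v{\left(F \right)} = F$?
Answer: $i \sqrt{17} \approx 4.1231 i$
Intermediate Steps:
$w = -4$ ($w = -3 - 1 = -4$)
$k = 32$ ($k = \left(18 - 2\right) - -16 = 16 + 16 = 32$)
$\sqrt{k + n{\left(29 \right)}} = \sqrt{32 - 49} = \sqrt{-17} = i \sqrt{17}$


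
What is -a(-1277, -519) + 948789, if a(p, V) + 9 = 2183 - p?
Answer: 945338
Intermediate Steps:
a(p, V) = 2174 - p (a(p, V) = -9 + (2183 - p) = 2174 - p)
-a(-1277, -519) + 948789 = -(2174 - 1*(-1277)) + 948789 = -(2174 + 1277) + 948789 = -1*3451 + 948789 = -3451 + 948789 = 945338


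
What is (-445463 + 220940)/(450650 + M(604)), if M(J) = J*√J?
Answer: -16863548325/33810845606 + 22601982*√151/16905422803 ≈ -0.48233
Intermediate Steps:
M(J) = J^(3/2)
(-445463 + 220940)/(450650 + M(604)) = (-445463 + 220940)/(450650 + 604^(3/2)) = -224523/(450650 + 1208*√151)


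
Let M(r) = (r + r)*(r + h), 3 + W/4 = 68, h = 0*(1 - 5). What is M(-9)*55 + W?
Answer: 9170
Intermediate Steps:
h = 0 (h = 0*(-4) = 0)
W = 260 (W = -12 + 4*68 = -12 + 272 = 260)
M(r) = 2*r**2 (M(r) = (r + r)*(r + 0) = (2*r)*r = 2*r**2)
M(-9)*55 + W = (2*(-9)**2)*55 + 260 = (2*81)*55 + 260 = 162*55 + 260 = 8910 + 260 = 9170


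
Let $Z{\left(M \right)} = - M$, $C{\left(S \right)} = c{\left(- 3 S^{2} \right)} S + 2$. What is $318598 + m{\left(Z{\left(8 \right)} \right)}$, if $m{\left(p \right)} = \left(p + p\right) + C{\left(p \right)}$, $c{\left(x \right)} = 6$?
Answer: $318536$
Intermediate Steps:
$C{\left(S \right)} = 2 + 6 S$ ($C{\left(S \right)} = 6 S + 2 = 2 + 6 S$)
$m{\left(p \right)} = 2 + 8 p$ ($m{\left(p \right)} = \left(p + p\right) + \left(2 + 6 p\right) = 2 p + \left(2 + 6 p\right) = 2 + 8 p$)
$318598 + m{\left(Z{\left(8 \right)} \right)} = 318598 + \left(2 + 8 \left(\left(-1\right) 8\right)\right) = 318598 + \left(2 + 8 \left(-8\right)\right) = 318598 + \left(2 - 64\right) = 318598 - 62 = 318536$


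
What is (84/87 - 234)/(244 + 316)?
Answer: -3379/8120 ≈ -0.41613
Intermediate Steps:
(84/87 - 234)/(244 + 316) = (84*(1/87) - 234)/560 = (28/29 - 234)*(1/560) = -6758/29*1/560 = -3379/8120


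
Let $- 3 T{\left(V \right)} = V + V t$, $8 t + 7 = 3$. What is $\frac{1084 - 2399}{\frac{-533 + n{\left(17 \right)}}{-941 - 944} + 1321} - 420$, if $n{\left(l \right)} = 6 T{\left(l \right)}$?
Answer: $- \frac{209709095}{498127} \approx -421.0$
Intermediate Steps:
$t = - \frac{1}{2}$ ($t = - \frac{7}{8} + \frac{1}{8} \cdot 3 = - \frac{7}{8} + \frac{3}{8} = - \frac{1}{2} \approx -0.5$)
$T{\left(V \right)} = - \frac{V}{6}$ ($T{\left(V \right)} = - \frac{V + V \left(- \frac{1}{2}\right)}{3} = - \frac{V - \frac{V}{2}}{3} = - \frac{\frac{1}{2} V}{3} = - \frac{V}{6}$)
$n{\left(l \right)} = - l$ ($n{\left(l \right)} = 6 \left(- \frac{l}{6}\right) = - l$)
$\frac{1084 - 2399}{\frac{-533 + n{\left(17 \right)}}{-941 - 944} + 1321} - 420 = \frac{1084 - 2399}{\frac{-533 - 17}{-941 - 944} + 1321} - 420 = - \frac{1315}{\frac{-533 - 17}{-1885} + 1321} - 420 = - \frac{1315}{\left(-550\right) \left(- \frac{1}{1885}\right) + 1321} - 420 = - \frac{1315}{\frac{110}{377} + 1321} - 420 = - \frac{1315}{\frac{498127}{377}} - 420 = \left(-1315\right) \frac{377}{498127} - 420 = - \frac{495755}{498127} - 420 = - \frac{209709095}{498127}$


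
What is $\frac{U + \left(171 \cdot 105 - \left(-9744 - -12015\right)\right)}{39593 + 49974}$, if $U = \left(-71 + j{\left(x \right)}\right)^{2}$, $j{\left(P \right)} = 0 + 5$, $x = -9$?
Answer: $\frac{20040}{89567} \approx 0.22374$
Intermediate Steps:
$j{\left(P \right)} = 5$
$U = 4356$ ($U = \left(-71 + 5\right)^{2} = \left(-66\right)^{2} = 4356$)
$\frac{U + \left(171 \cdot 105 - \left(-9744 - -12015\right)\right)}{39593 + 49974} = \frac{4356 + \left(171 \cdot 105 - \left(-9744 - -12015\right)\right)}{39593 + 49974} = \frac{4356 + \left(17955 - \left(-9744 + 12015\right)\right)}{89567} = \left(4356 + \left(17955 - 2271\right)\right) \frac{1}{89567} = \left(4356 + 15684\right) \frac{1}{89567} = 20040 \cdot \frac{1}{89567} = \frac{20040}{89567}$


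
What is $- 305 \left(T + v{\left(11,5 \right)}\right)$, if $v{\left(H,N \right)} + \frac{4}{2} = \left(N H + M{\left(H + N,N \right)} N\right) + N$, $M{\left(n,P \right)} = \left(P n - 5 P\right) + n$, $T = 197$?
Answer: $-186050$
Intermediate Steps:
$M{\left(n,P \right)} = n - 5 P + P n$ ($M{\left(n,P \right)} = \left(- 5 P + P n\right) + n = n - 5 P + P n$)
$v{\left(H,N \right)} = -2 + N + H N + N \left(H - 4 N + N \left(H + N\right)\right)$ ($v{\left(H,N \right)} = -2 + \left(\left(N H + \left(\left(H + N\right) - 5 N + N \left(H + N\right)\right) N\right) + N\right) = -2 + \left(\left(H N + \left(H - 4 N + N \left(H + N\right)\right) N\right) + N\right) = -2 + \left(\left(H N + N \left(H - 4 N + N \left(H + N\right)\right)\right) + N\right) = -2 + \left(N + H N + N \left(H - 4 N + N \left(H + N\right)\right)\right) = -2 + N + H N + N \left(H - 4 N + N \left(H + N\right)\right)$)
$- 305 \left(T + v{\left(11,5 \right)}\right) = - 305 \left(197 + \left(-2 + 5 + 11 \cdot 5 + 5 \left(11 - 20 + 5 \left(11 + 5\right)\right)\right)\right) = - 305 \left(197 + \left(-2 + 5 + 55 + 5 \left(11 - 20 + 5 \cdot 16\right)\right)\right) = - 305 \left(197 + \left(-2 + 5 + 55 + 5 \left(11 - 20 + 80\right)\right)\right) = - 305 \left(197 + \left(-2 + 5 + 55 + 5 \cdot 71\right)\right) = - 305 \left(197 + \left(-2 + 5 + 55 + 355\right)\right) = - 305 \left(197 + 413\right) = \left(-305\right) 610 = -186050$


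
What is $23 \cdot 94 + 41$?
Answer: $2203$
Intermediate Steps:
$23 \cdot 94 + 41 = 2162 + 41 = 2203$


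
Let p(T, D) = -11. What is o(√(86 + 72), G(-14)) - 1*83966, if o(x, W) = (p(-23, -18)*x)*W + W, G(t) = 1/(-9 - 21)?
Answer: -2518981/30 + 11*√158/30 ≈ -83961.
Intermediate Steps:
G(t) = -1/30 (G(t) = 1/(-30) = -1/30)
o(x, W) = W - 11*W*x (o(x, W) = (-11*x)*W + W = -11*W*x + W = W - 11*W*x)
o(√(86 + 72), G(-14)) - 1*83966 = -(1 - 11*√(86 + 72))/30 - 1*83966 = -(1 - 11*√158)/30 - 83966 = (-1/30 + 11*√158/30) - 83966 = -2518981/30 + 11*√158/30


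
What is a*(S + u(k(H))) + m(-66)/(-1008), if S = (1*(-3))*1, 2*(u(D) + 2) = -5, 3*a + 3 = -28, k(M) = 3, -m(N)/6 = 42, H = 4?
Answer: 311/4 ≈ 77.750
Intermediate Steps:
m(N) = -252 (m(N) = -6*42 = -252)
a = -31/3 (a = -1 + (1/3)*(-28) = -1 - 28/3 = -31/3 ≈ -10.333)
u(D) = -9/2 (u(D) = -2 + (1/2)*(-5) = -2 - 5/2 = -9/2)
S = -3 (S = -3*1 = -3)
a*(S + u(k(H))) + m(-66)/(-1008) = -31*(-3 - 9/2)/3 - 252/(-1008) = -31/3*(-15/2) - 252*(-1/1008) = 155/2 + 1/4 = 311/4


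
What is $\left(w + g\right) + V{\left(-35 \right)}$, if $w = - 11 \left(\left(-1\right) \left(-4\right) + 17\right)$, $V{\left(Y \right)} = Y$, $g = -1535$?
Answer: $-1801$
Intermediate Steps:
$w = -231$ ($w = - 11 \left(4 + 17\right) = \left(-11\right) 21 = -231$)
$\left(w + g\right) + V{\left(-35 \right)} = \left(-231 - 1535\right) - 35 = -1766 - 35 = -1801$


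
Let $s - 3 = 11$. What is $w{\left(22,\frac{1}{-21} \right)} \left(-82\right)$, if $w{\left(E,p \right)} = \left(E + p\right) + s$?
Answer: $- \frac{61910}{21} \approx -2948.1$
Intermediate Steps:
$s = 14$ ($s = 3 + 11 = 14$)
$w{\left(E,p \right)} = 14 + E + p$ ($w{\left(E,p \right)} = \left(E + p\right) + 14 = 14 + E + p$)
$w{\left(22,\frac{1}{-21} \right)} \left(-82\right) = \left(14 + 22 + \frac{1}{-21}\right) \left(-82\right) = \left(14 + 22 - \frac{1}{21}\right) \left(-82\right) = \frac{755}{21} \left(-82\right) = - \frac{61910}{21}$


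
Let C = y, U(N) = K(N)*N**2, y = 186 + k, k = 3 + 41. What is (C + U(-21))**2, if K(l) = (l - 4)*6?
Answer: 4345446400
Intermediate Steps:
K(l) = -24 + 6*l (K(l) = (-4 + l)*6 = -24 + 6*l)
k = 44
y = 230 (y = 186 + 44 = 230)
U(N) = N**2*(-24 + 6*N) (U(N) = (-24 + 6*N)*N**2 = N**2*(-24 + 6*N))
C = 230
(C + U(-21))**2 = (230 + 6*(-21)**2*(-4 - 21))**2 = (230 + 6*441*(-25))**2 = (230 - 66150)**2 = (-65920)**2 = 4345446400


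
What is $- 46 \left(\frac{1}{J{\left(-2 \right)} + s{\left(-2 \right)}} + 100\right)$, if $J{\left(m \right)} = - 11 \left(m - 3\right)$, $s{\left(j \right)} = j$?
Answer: $- \frac{243846}{53} \approx -4600.9$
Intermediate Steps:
$J{\left(m \right)} = 33 - 11 m$ ($J{\left(m \right)} = - 11 \left(-3 + m\right) = 33 - 11 m$)
$- 46 \left(\frac{1}{J{\left(-2 \right)} + s{\left(-2 \right)}} + 100\right) = - 46 \left(\frac{1}{\left(33 - -22\right) - 2} + 100\right) = - 46 \left(\frac{1}{\left(33 + 22\right) - 2} + 100\right) = - 46 \left(\frac{1}{55 - 2} + 100\right) = - 46 \left(\frac{1}{53} + 100\right) = \left(-46\right) \frac{5301}{53} = - \frac{243846}{53}$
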